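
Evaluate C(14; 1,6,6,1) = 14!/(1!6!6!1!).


14! = 87178291200
Denominator: 1!=1 * 6!=720 * 6!=720 * 1!=1
Coefficient = 87178291200 / 518400 = 168168

168168


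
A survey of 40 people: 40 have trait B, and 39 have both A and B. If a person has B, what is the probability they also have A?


P(A|B) = P(A∩B)/P(B) = (39/40)/(40/40) = 39/40

39/40


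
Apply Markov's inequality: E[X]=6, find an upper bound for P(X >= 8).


Markov: P(X >= a) <= E[X]/a
P(X >= 8) <= 6/8 = 3/4

3/4


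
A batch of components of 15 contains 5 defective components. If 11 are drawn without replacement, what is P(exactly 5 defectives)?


P(X=5) = C(5,5)*C(10,6) / C(15,11)
= 1*210 / 1365
= 210/1365 = 2/13

2/13


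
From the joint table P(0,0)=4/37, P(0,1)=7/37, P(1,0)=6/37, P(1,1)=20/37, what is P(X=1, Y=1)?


Read from table: P(X=1, Y=1) = 20/37

20/37


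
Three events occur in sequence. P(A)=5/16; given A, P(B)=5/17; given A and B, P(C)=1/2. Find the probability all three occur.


P(A∩B∩C) = P(A) * P(B|A) * P(C|A∩B)
= 5/16 * 5/17 * 1/2
= 25/272 * 1/2 = 25/544

25/544


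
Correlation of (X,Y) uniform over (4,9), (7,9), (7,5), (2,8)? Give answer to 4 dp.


Cov(X,Y) = -1.2500, Var(X) = 4.5000, Var(Y) = 2.6875
rho = Cov/(sqrt(VarX)*sqrt(VarY)) = -0.3594

-0.3594


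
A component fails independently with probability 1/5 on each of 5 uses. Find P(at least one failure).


P(at least one) = 1 - P(none)
P(none) = (1 - 1/5)^5 = (4/5)^5 = 1024/3125
P(at least one) = 1 - 1024/3125 = 2101/3125

2101/3125


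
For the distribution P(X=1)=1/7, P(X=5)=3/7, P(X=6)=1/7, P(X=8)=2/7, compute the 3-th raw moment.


E[X^3] = sum(x^3 * P(x))
= 1*1/7 + 125*3/7 + 216*1/7 + 512*2/7
= 1616/7

1616/7


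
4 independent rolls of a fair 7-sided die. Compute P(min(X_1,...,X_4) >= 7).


P(min >= 7) = P(all X_i >= 7) = (P(X_1 >= 7))^4
= (1/7)^4 = 1/2401

1/2401


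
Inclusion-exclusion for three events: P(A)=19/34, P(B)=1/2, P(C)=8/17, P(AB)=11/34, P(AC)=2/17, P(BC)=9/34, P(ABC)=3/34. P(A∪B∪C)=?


P(A∪B∪C) = P(A)+P(B)+P(C) - P(AB)-P(AC)-P(BC) + P(ABC)
= 19/34+1/2+8/17 - 11/34-2/17-9/34 + 3/34
= 31/34

31/34


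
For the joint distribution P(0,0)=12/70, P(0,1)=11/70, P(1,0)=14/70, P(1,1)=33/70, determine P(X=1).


P(X=1) = P(1,0)+P(1,1) = 14/70 + 33/70 = 47/70

47/70


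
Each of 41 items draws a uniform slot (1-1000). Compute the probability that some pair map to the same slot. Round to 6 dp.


P(all different) = prod((1000-i)/1000 for i=0..40) = 0.435483
P(at least one match) = 1 - 0.435483 = 0.564517

0.564517


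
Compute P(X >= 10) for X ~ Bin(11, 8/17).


P(X>=10) = P(X=10) + P(X=11)
= 106300440576/34271896307633 + 8589934592/34271896307633
= 114890375168/34271896307633

114890375168/34271896307633


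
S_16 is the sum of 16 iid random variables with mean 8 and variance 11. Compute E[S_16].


E[S_n] = n*E[X_1] = 16*8 = 128

128


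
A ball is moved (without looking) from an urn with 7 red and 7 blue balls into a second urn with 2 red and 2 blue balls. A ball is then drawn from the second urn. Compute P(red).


P(transfer red) = 7/14 = 1/2; P(transfer blue) = 1/2
If red transferred: Urn II has 3 red of 5, so P(red|red moved) = 3/5
If blue transferred: Urn II has 2 red of 5, so P(red|blue moved) = 2/5
By total probability: P(red) = 1/2*3/5 + 1/2*2/5 = 1/2

1/2


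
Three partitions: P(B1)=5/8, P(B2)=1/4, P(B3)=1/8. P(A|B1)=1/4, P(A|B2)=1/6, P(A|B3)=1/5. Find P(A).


P(A) = P(A|B1)P(B1) + P(A|B2)P(B2) + P(A|B3)P(B3)
= 1/4*5/8 + 1/6*1/4 + 1/5*1/8
= 5/32 + 1/24 + 1/40 = 107/480

107/480


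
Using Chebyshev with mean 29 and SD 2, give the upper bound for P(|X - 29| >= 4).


k = 4/2 = 2
Chebyshev: P(|X-mu| >= k*sigma) <= 1/k^2 = 1/2^2 = 1/4

1/4


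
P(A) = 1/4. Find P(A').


P(A') = 1 - P(A) = 1 - 1/4 = 3/4

3/4


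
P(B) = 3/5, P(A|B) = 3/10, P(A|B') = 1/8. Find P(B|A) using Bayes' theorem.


P(A) = P(A|B)P(B) + P(A|B')P(B') = 3/10*3/5 + 1/8*2/5 = 23/100
P(B|A) = P(A|B)P(B)/P(A) = (9/50)/(23/100) = 18/23

18/23


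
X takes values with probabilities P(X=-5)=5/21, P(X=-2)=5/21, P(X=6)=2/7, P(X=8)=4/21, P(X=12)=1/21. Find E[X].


E[X] = sum(x * P(x))
= -5*5/21 - 2*5/21 + 6*2/7 + 8*4/21 + 12*1/21
= 15/7

15/7


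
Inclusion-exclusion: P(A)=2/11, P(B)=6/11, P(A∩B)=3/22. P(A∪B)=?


P(A∪B) = P(A) + P(B) - P(A∩B)
= 2/11 + 6/11 - 3/22 = 13/22

13/22


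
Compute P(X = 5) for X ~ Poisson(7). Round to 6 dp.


P(X=5) = e^(-7) * 7^5 / 5!
≈ 0.0009118819656 * 16807 / 120
≈ 0.127717

0.127717


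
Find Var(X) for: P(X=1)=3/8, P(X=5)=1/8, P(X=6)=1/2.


E[X] = 4, E[X^2] = 43/2
Var(X) = E[X^2] - (E[X])^2 = 43/2 - (4)^2 = 11/2

11/2


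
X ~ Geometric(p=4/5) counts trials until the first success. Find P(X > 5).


P(X > 5) = P(first 5 trials all fail) = (1-p)^5 = (1/5)^5 = 1/3125

1/3125


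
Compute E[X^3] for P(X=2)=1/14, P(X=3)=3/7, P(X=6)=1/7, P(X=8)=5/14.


E[X^3] = sum(g(x)*P(x))
= 8*1/14 + 27*3/7 + 216*1/7 + 512*5/14
= 1581/7

1581/7


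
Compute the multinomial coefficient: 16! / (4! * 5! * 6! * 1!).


16! = 20922789888000
Denominator: 4!=24 * 5!=120 * 6!=720 * 1!=1
Coefficient = 20922789888000 / 2073600 = 10090080

10090080


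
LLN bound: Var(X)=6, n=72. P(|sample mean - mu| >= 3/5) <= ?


Var(Xbar) = Var(X)/n = 6/72
Chebyshev: P(|Xbar-mu| >= 3/5) <= Var(Xbar)/(3/5)^2 = (1/12)/(9/25) = 25/108

25/108


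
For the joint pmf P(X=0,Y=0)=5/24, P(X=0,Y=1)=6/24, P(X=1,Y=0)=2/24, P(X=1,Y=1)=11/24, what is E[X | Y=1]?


P(Y=1) = 17/24
E[X|Y=1] = (0*6 + 1*11)/17 = 11/17

11/17


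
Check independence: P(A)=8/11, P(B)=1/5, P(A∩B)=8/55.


P(A)*P(B) = 8/11*1/5 = 8/55
P(A∩B) = 8/55, which equals P(A)P(B), so independent

Yes, A and B are independent


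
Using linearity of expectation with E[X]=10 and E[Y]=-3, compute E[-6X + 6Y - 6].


E[-6X + 6Y - 6] = -6*E[X] + 6*E[Y] - 6
= (-6)*(10) + (6)*(-3) + (-6)
= -60 - 18 - 6 = -84

-84


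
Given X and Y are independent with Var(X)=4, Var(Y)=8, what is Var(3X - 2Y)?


Independence => Cov(X,Y)=0
Var(3X - 2Y) = 3^2*Var(X) + (-2)^2*Var(Y)
= 9*4 + 4*8 = 68

68


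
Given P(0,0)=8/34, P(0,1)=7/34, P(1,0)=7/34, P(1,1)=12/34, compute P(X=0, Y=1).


Read from table: P(X=0, Y=1) = 7/34

7/34


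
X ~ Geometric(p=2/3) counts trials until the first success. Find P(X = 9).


P(X=9) = (1-p)^8 * p = (1/3)^8 * 2/3
= 1/6561 * 2/3 = 2/19683

2/19683


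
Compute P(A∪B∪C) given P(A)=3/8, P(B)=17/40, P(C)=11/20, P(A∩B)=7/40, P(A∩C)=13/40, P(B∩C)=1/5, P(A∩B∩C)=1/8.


P(A∪B∪C) = P(A)+P(B)+P(C) - P(AB)-P(AC)-P(BC) + P(ABC)
= 3/8+17/40+11/20 - 7/40-13/40-1/5 + 1/8
= 31/40

31/40


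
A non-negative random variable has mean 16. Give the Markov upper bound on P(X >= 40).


Markov: P(X >= a) <= E[X]/a
P(X >= 40) <= 16/40 = 2/5

2/5


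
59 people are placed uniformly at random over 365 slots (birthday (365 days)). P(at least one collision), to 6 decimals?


P(all different) = prod((365-i)/365 for i=0..58) = 0.007011
P(at least one match) = 1 - 0.007011 = 0.992989

0.992989


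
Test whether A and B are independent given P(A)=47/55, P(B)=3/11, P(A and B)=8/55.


P(A)*P(B) = 47/55*3/11 = 141/605
P(A∩B) = 8/55 != 141/605, so not independent

No, A and B are not independent


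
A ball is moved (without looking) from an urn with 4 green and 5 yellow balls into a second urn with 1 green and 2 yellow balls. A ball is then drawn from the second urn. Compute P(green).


P(transfer green) = 4/9; P(transfer yellow) = 5/9
If green transferred: Urn II has 2 green of 4, so P(green|green moved) = 1/2
If yellow transferred: Urn II has 1 green of 4, so P(green|yellow moved) = 1/4
By total probability: P(green) = 4/9*1/2 + 5/9*1/4 = 13/36

13/36


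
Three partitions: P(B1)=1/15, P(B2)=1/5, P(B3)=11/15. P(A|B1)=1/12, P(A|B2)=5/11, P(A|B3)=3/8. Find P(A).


P(A) = P(A|B1)P(B1) + P(A|B2)P(B2) + P(A|B3)P(B3)
= 1/12*1/15 + 5/11*1/5 + 3/8*11/15
= 1/180 + 1/11 + 11/40 = 1471/3960

1471/3960


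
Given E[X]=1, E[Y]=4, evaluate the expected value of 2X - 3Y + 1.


E[2X - 3Y + 1] = 2*E[X] - 3*E[Y] + 1
= (2)*(1) + (-3)*(4) + (1)
= 2 - 12 + 1 = -9

-9


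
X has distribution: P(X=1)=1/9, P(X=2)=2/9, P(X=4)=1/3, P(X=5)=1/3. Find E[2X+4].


E[2X+4] = sum(g(x)*P(x))
= 6*1/9 + 8*2/9 + 12*1/3 + 14*1/3
= 100/9

100/9


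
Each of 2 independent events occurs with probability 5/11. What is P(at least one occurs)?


P(at least one) = 1 - P(none)
P(none) = (1 - 5/11)^2 = (6/11)^2 = 36/121
P(at least one) = 1 - 36/121 = 85/121

85/121


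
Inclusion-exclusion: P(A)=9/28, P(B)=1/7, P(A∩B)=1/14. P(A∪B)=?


P(A∪B) = P(A) + P(B) - P(A∩B)
= 9/28 + 1/7 - 1/14 = 11/28

11/28


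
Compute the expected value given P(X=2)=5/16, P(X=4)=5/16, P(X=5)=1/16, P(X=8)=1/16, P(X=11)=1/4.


E[X] = sum(x * P(x))
= 2*5/16 + 4*5/16 + 5*1/16 + 8*1/16 + 11*1/4
= 87/16

87/16


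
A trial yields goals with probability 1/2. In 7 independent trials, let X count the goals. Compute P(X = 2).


P(X=2) = C(7,2) * p^2 * (1-p)^5
= 21 * 1/4 * 1/32
= 21/128

21/128


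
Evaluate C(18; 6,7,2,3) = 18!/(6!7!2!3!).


18! = 6402373705728000
Denominator: 6!=720 * 7!=5040 * 2!=2 * 3!=6
Coefficient = 6402373705728000 / 43545600 = 147026880

147026880


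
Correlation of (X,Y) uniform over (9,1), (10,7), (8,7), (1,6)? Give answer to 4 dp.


Cov(X,Y) = -1.5000, Var(X) = 12.5000, Var(Y) = 6.1875
rho = Cov/(sqrt(VarX)*sqrt(VarY)) = -0.1706

-0.1706


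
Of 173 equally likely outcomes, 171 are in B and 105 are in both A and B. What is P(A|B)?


P(A|B) = P(A∩B)/P(B) = (105/173)/(171/173) = 105/171 = 35/57

35/57


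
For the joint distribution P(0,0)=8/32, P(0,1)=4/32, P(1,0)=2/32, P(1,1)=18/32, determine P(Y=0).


P(Y=0) = P(0,0)+P(1,0) = 8/32 + 2/32 = 10/32 = 5/16

5/16


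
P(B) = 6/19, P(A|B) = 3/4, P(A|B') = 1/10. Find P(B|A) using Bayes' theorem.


P(A) = P(A|B)P(B) + P(A|B')P(B') = 3/4*6/19 + 1/10*13/19 = 29/95
P(B|A) = P(A|B)P(B)/P(A) = (9/38)/(29/95) = 45/58

45/58


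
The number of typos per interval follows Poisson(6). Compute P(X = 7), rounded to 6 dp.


P(X=7) = e^(-6) * 6^7 / 7!
≈ 0.002478752177 * 279936 / 5040
≈ 0.137677

0.137677


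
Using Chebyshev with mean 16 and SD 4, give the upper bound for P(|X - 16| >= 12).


k = 12/4 = 3
Chebyshev: P(|X-mu| >= k*sigma) <= 1/k^2 = 1/3^2 = 1/9

1/9


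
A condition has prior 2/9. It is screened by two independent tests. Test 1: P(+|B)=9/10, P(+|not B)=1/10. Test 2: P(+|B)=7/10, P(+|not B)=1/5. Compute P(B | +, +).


After test 1: P(+) = 9/10*2/9 + 1/10*7/9 = 5/18
P(B|+) = (1/5)/(5/18) = 18/25
After test 2 (use post1 as new prior): P(+) = 7/10*18/25 + 1/5*7/25 = 14/25
P(B|+,+) = (63/125)/(14/25) = 9/10

9/10


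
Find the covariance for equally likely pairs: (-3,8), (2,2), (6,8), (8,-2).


E[X]=13/4, E[Y]=4, E[XY]=3
Cov(X,Y) = E[XY] - E[X]E[Y] = 3 - 13/4*4 = -10

-10


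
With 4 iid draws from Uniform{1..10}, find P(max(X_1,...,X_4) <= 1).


P(max <= 1) = P(all X_i <= 1) = (P(X_1 <= 1))^4
= (1/10)^4 = 1/10000

1/10000


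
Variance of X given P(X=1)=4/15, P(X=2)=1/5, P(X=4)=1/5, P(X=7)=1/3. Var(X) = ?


E[X] = 19/5, E[X^2] = 103/5
Var(X) = E[X^2] - (E[X])^2 = 103/5 - (19/5)^2 = 154/25

154/25


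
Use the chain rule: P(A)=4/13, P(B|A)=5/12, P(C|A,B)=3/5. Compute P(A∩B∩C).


P(A∩B∩C) = P(A) * P(B|A) * P(C|A∩B)
= 4/13 * 5/12 * 3/5
= 5/39 * 3/5 = 1/13

1/13


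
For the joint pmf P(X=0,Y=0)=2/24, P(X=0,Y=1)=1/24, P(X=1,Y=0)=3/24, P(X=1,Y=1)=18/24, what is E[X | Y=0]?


P(Y=0) = 5/24
E[X|Y=0] = (0*2 + 1*3)/5 = 3/5

3/5


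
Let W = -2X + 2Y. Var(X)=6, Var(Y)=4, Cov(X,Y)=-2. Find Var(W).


Var(-2X + 2Y) = (-2)^2*Var(X) + 2^2*Var(Y) + 2*(-2)*2*Cov(X,Y)
= 4*6 + 4*4 - 8*(-2)
= 24 + 16 + 16 = 56

56


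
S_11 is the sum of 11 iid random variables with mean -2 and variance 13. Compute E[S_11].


E[S_n] = n*E[X_1] = 11*-2 = -22

-22


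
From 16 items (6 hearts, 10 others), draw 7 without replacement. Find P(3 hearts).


P(X=3) = C(6,3)*C(10,4) / C(16,7)
= 20*210 / 11440
= 4200/11440 = 105/286

105/286


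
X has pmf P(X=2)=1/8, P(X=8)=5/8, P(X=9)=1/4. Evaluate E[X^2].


E[X^2] = sum(x^2 * P(x))
= 4*1/8 + 64*5/8 + 81*1/4
= 243/4

243/4


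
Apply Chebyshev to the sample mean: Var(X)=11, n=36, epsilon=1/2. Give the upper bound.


Var(Xbar) = Var(X)/n = 11/36
Chebyshev: P(|Xbar-mu| >= 1/2) <= Var(Xbar)/(1/2)^2 = (11/36)/(1/4) = 11/9
Bound exceeds 1, so trivial bound: 1

1


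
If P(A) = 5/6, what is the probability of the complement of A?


P(A') = 1 - P(A) = 1 - 5/6 = 1/6

1/6


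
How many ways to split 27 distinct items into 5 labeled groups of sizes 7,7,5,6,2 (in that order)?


27! = 10888869450418352160768000000
Denominator: 7!=5040 * 7!=5040 * 5!=120 * 6!=720 * 2!=2
Coefficient = 10888869450418352160768000000 / 4389396480000 = 2480721324681600

2480721324681600


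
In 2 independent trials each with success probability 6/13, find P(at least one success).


P(at least one) = 1 - P(none)
P(none) = (1 - 6/13)^2 = (7/13)^2 = 49/169
P(at least one) = 1 - 49/169 = 120/169

120/169


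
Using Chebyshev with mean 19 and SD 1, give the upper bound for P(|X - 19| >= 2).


k = 2/1 = 2
Chebyshev: P(|X-mu| >= k*sigma) <= 1/k^2 = 1/2^2 = 1/4

1/4


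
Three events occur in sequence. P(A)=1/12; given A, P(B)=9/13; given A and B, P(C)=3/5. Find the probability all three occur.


P(A∩B∩C) = P(A) * P(B|A) * P(C|A∩B)
= 1/12 * 9/13 * 3/5
= 3/52 * 3/5 = 9/260

9/260


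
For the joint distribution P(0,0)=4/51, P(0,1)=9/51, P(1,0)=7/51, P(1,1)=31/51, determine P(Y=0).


P(Y=0) = P(0,0)+P(1,0) = 4/51 + 7/51 = 11/51

11/51


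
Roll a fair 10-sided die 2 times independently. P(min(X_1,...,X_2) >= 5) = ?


P(min >= 5) = P(all X_i >= 5) = (P(X_1 >= 5))^2
= (6/10)^2 = (3/5)^2 = 9/25

9/25


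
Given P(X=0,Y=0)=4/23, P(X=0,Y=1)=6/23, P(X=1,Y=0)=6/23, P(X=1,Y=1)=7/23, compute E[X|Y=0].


P(Y=0) = 10/23
E[X|Y=0] = (0*4 + 1*6)/10 = 6/10 = 3/5

3/5


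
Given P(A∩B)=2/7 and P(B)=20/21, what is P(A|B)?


P(A|B) = P(A∩B)/P(B) = (6/21)/(20/21) = 6/20 = 3/10

3/10


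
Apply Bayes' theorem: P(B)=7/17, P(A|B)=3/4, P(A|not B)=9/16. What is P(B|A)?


P(A) = P(A|B)P(B) + P(A|B')P(B') = 3/4*7/17 + 9/16*10/17 = 87/136
P(B|A) = P(A|B)P(B)/P(A) = (21/68)/(87/136) = 14/29

14/29


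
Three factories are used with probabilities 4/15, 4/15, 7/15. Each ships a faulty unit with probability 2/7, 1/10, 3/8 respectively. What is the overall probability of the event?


P(A) = P(A|B1)P(B1) + P(A|B2)P(B2) + P(A|B3)P(B3)
= 2/7*4/15 + 1/10*4/15 + 3/8*7/15
= 8/105 + 2/75 + 7/40 = 389/1400

389/1400


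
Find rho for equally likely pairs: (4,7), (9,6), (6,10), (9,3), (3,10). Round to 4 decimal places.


Cov(X,Y) = -4.8400, Var(X) = 6.1600, Var(Y) = 6.9600
rho = Cov/(sqrt(VarX)*sqrt(VarY)) = -0.7392

-0.7392


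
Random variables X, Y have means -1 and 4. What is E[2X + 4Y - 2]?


E[2X + 4Y - 2] = 2*E[X] + 4*E[Y] - 2
= (2)*(-1) + (4)*(4) + (-2)
= -2 + 16 - 2 = 12

12


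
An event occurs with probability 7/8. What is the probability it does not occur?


P(A') = 1 - P(A) = 1 - 7/8 = 1/8

1/8


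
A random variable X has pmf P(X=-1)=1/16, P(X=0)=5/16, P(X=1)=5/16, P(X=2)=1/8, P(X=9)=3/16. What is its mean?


E[X] = sum(x * P(x))
= -1*1/16 + 0*5/16 + 1*5/16 + 2*1/8 + 9*3/16
= 35/16

35/16


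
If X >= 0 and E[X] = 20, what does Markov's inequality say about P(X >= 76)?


Markov: P(X >= a) <= E[X]/a
P(X >= 76) <= 20/76 = 5/19

5/19


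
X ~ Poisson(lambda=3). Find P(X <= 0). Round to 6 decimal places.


P(X<=0) = e^(-3)*3^0/0!
≈ 0.0497870684
≈ 0.049787

0.049787


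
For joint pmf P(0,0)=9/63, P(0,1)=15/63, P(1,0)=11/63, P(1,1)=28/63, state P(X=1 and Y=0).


Read from table: P(X=1, Y=0) = 11/63

11/63


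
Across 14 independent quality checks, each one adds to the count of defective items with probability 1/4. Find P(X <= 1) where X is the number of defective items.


P(X<=1) = P(X=0) + P(X=1)
= 4782969/268435456 + 11160261/134217728
= 27103491/268435456

27103491/268435456


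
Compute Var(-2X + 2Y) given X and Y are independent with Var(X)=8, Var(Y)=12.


Independence => Cov(X,Y)=0
Var(-2X + 2Y) = (-2)^2*Var(X) + 2^2*Var(Y)
= 4*8 + 4*12 = 80

80


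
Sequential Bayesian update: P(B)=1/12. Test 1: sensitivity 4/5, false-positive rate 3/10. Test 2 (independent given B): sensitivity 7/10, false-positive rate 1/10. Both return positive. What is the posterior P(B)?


After test 1: P(+) = 4/5*1/12 + 3/10*11/12 = 41/120
P(B|+) = (1/15)/(41/120) = 8/41
After test 2 (use post1 as new prior): P(+) = 7/10*8/41 + 1/10*33/41 = 89/410
P(B|+,+) = (28/205)/(89/410) = 56/89

56/89


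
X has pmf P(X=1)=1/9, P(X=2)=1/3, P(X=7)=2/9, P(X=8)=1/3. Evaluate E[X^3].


E[X^3] = sum(x^3 * P(x))
= 1*1/9 + 8*1/3 + 343*2/9 + 512*1/3
= 749/3

749/3


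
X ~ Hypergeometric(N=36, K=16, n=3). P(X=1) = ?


P(X=1) = C(16,1)*C(20,2) / C(36,3)
= 16*190 / 7140
= 3040/7140 = 152/357

152/357


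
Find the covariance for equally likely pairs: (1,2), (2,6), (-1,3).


E[X]=2/3, E[Y]=11/3, E[XY]=11/3
Cov(X,Y) = E[XY] - E[X]E[Y] = 11/3 - 2/3*11/3 = 11/9

11/9


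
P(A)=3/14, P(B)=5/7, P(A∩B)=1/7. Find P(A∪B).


P(A∪B) = P(A) + P(B) - P(A∩B)
= 3/14 + 5/7 - 1/7 = 11/14

11/14


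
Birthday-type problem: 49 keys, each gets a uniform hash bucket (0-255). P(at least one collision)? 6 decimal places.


P(all different) = prod((256-i)/256 for i=0..48) = 0.007336
P(at least one match) = 1 - 0.007336 = 0.992664

0.992664


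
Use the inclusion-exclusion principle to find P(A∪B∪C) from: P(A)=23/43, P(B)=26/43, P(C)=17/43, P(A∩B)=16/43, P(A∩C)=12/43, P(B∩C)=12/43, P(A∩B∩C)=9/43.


P(A∪B∪C) = P(A)+P(B)+P(C) - P(AB)-P(AC)-P(BC) + P(ABC)
= 23/43+26/43+17/43 - 16/43-12/43-12/43 + 9/43
= 35/43

35/43


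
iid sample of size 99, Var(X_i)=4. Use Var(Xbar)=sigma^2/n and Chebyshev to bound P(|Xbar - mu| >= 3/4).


Var(Xbar) = Var(X)/n = 4/99
Chebyshev: P(|Xbar-mu| >= 3/4) <= Var(Xbar)/(3/4)^2 = (4/99)/(9/16) = 64/891

64/891


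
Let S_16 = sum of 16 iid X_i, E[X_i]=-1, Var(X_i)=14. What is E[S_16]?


E[S_n] = n*E[X_1] = 16*-1 = -16

-16


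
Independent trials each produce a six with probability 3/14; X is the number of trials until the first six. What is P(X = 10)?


P(X=10) = (1-p)^9 * p = (11/14)^9 * 3/14
= 2357947691/20661046784 * 3/14 = 7073843073/289254654976

7073843073/289254654976


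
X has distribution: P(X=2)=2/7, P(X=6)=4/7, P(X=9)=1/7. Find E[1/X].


E[1/X] = sum(g(x)*P(x))
= 1/2*2/7 + 1/6*4/7 + 1/9*1/7
= 16/63

16/63


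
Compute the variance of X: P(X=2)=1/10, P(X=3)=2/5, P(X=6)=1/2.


E[X] = 22/5, E[X^2] = 22
Var(X) = E[X^2] - (E[X])^2 = 22 - (22/5)^2 = 66/25

66/25


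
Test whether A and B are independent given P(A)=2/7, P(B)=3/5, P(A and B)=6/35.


P(A)*P(B) = 2/7*3/5 = 6/35
P(A∩B) = 6/35, which equals P(A)P(B), so independent

Yes, A and B are independent


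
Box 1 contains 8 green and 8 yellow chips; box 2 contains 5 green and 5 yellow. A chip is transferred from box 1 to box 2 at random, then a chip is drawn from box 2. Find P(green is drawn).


P(transfer green) = 8/16 = 1/2; P(transfer yellow) = 1/2
If green transferred: Urn II has 6 green of 11, so P(green|green moved) = 6/11
If yellow transferred: Urn II has 5 green of 11, so P(green|yellow moved) = 5/11
By total probability: P(green) = 1/2*6/11 + 1/2*5/11 = 1/2

1/2


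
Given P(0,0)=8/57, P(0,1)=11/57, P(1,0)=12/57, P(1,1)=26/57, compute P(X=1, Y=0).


Read from table: P(X=1, Y=0) = 12/57 = 4/19

4/19


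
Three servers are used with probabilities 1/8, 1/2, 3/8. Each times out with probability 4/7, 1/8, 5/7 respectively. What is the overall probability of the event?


P(A) = P(A|B1)P(B1) + P(A|B2)P(B2) + P(A|B3)P(B3)
= 4/7*1/8 + 1/8*1/2 + 5/7*3/8
= 1/14 + 1/16 + 15/56 = 45/112

45/112


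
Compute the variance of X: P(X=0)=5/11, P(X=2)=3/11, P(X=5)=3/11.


E[X] = 21/11, E[X^2] = 87/11
Var(X) = E[X^2] - (E[X])^2 = 87/11 - (21/11)^2 = 516/121

516/121


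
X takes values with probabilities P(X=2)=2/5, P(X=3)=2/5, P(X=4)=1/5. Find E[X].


E[X] = sum(x * P(x))
= 2*2/5 + 3*2/5 + 4*1/5
= 14/5

14/5


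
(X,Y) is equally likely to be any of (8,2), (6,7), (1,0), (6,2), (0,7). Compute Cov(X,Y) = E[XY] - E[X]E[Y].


E[X]=21/5, E[Y]=18/5, E[XY]=14
Cov(X,Y) = E[XY] - E[X]E[Y] = 14 - 21/5*18/5 = -28/25

-28/25


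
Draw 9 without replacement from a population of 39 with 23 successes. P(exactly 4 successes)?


P(X=4) = C(23,4)*C(16,5) / C(39,9)
= 8855*4368 / 211915132
= 38678640/211915132 = 67620/370481

67620/370481


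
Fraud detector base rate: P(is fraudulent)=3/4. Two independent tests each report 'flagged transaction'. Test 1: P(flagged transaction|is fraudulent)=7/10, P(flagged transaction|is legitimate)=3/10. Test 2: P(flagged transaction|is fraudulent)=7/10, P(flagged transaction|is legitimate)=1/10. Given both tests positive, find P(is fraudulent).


After test 1: P(+) = 7/10*3/4 + 3/10*1/4 = 3/5
P(B|+) = (21/40)/(3/5) = 7/8
After test 2 (use post1 as new prior): P(+) = 7/10*7/8 + 1/10*1/8 = 5/8
P(B|+,+) = (49/80)/(5/8) = 49/50

49/50


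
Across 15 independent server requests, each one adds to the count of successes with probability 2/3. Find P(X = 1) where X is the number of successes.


P(X=1) = C(15,1) * p^1 * (1-p)^14
= 15 * 2/3 * 1/4782969
= 10/4782969

10/4782969


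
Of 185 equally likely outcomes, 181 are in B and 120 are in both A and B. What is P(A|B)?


P(A|B) = P(A∩B)/P(B) = (120/185)/(181/185) = 120/181

120/181


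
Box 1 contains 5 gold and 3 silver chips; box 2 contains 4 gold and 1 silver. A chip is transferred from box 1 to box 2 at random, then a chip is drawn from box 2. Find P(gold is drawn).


P(transfer gold) = 5/8; P(transfer silver) = 3/8
If gold transferred: Urn II has 5 gold of 6, so P(gold|gold moved) = 5/6
If silver transferred: Urn II has 4 gold of 6, so P(gold|silver moved) = 2/3
By total probability: P(gold) = 5/8*5/6 + 3/8*2/3 = 37/48

37/48


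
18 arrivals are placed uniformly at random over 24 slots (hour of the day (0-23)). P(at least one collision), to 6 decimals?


P(all different) = prod((24-i)/24 for i=0..17) = 0.000123
P(at least one match) = 1 - 0.000123 = 0.999877

0.999877


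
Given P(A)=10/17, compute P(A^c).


P(A') = 1 - P(A) = 1 - 10/17 = 7/17

7/17


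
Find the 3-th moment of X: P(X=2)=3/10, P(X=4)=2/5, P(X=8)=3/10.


E[X^3] = sum(x^3 * P(x))
= 8*3/10 + 64*2/5 + 512*3/10
= 908/5

908/5


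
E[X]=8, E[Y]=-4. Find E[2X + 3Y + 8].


E[2X + 3Y + 8] = 2*E[X] + 3*E[Y] + 8
= (2)*(8) + (3)*(-4) + (8)
= 16 - 12 + 8 = 12

12


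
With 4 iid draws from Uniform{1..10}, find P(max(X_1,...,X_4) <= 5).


P(max <= 5) = P(all X_i <= 5) = (P(X_1 <= 5))^4
= (5/10)^4 = (1/2)^4 = 1/16

1/16


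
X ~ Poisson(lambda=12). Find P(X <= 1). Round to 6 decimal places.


P(X<=1) = e^(-12)*12^0/0! + e^(-12)*12^1/1!
≈ 0.0000061442 + 0.0000737305
= 0.0000798747
≈ 0.000080

0.000080


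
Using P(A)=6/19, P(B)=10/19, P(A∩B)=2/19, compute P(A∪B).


P(A∪B) = P(A) + P(B) - P(A∩B)
= 6/19 + 10/19 - 2/19 = 14/19

14/19


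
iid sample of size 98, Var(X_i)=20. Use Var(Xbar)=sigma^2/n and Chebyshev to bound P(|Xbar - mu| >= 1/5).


Var(Xbar) = Var(X)/n = 20/98
Chebyshev: P(|Xbar-mu| >= 1/5) <= Var(Xbar)/(1/5)^2 = (10/49)/(1/25) = 250/49
Bound exceeds 1, so trivial bound: 1

1


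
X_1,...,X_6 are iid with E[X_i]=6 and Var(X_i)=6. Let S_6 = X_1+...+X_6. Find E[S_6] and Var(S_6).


E[S_n] = n*mu = 6*6 = 36
Var(S_n) = n*sigma^2 = 6*6 = 36

E[S_6]=36, Var(S_6)=36


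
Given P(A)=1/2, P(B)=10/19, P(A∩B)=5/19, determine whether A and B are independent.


P(A)*P(B) = 1/2*10/19 = 5/19
P(A∩B) = 5/19, which equals P(A)P(B), so independent

Yes, A and B are independent


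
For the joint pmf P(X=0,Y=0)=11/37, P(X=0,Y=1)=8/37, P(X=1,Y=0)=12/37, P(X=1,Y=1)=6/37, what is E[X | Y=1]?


P(Y=1) = 14/37
E[X|Y=1] = (0*8 + 1*6)/14 = 6/14 = 3/7

3/7


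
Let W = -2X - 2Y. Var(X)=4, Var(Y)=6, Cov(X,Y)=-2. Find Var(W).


Var(-2X - 2Y) = (-2)^2*Var(X) + (-2)^2*Var(Y) + 2*(-2)*(-2)*Cov(X,Y)
= 4*4 + 4*6 + 8*(-2)
= 16 + 24 - 16 = 24

24


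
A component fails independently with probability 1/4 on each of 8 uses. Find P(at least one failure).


P(at least one) = 1 - P(none)
P(none) = (1 - 1/4)^8 = (3/4)^8 = 6561/65536
P(at least one) = 1 - 6561/65536 = 58975/65536

58975/65536


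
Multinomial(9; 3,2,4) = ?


9! = 362880
Denominator: 3!=6 * 2!=2 * 4!=24
Coefficient = 362880 / 288 = 1260

1260


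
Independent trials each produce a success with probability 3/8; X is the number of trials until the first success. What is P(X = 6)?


P(X=6) = (1-p)^5 * p = (5/8)^5 * 3/8
= 3125/32768 * 3/8 = 9375/262144

9375/262144


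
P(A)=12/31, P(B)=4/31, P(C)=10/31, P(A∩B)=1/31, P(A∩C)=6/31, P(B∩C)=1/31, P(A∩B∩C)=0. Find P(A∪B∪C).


P(A∪B∪C) = P(A)+P(B)+P(C) - P(AB)-P(AC)-P(BC) + P(ABC)
= 12/31+4/31+10/31 - 1/31-6/31-1/31 + 0
= 18/31

18/31


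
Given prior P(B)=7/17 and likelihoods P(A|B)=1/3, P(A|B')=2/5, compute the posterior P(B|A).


P(A) = P(A|B)P(B) + P(A|B')P(B') = 1/3*7/17 + 2/5*10/17 = 19/51
P(B|A) = P(A|B)P(B)/P(A) = (7/51)/(19/51) = 7/19

7/19


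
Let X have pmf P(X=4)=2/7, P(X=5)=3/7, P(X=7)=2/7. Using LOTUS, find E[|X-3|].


E[|X-3|] = sum(g(x)*P(x))
= 1*2/7 + 2*3/7 + 4*2/7
= 16/7

16/7


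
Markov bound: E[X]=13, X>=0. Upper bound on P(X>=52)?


Markov: P(X >= a) <= E[X]/a
P(X >= 52) <= 13/52 = 1/4

1/4


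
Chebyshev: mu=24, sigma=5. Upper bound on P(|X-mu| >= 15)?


k = 15/5 = 3
Chebyshev: P(|X-mu| >= k*sigma) <= 1/k^2 = 1/3^2 = 1/9

1/9


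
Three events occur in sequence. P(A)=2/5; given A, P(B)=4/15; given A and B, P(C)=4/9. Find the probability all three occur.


P(A∩B∩C) = P(A) * P(B|A) * P(C|A∩B)
= 2/5 * 4/15 * 4/9
= 8/75 * 4/9 = 32/675

32/675


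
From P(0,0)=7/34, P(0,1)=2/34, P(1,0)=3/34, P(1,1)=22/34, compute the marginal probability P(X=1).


P(X=1) = P(1,0)+P(1,1) = 3/34 + 22/34 = 25/34

25/34


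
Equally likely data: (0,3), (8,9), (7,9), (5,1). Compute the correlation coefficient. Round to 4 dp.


Cov(X,Y) = 7.5000, Var(X) = 9.5000, Var(Y) = 12.7500
rho = Cov/(sqrt(VarX)*sqrt(VarY)) = 0.6815

0.6815


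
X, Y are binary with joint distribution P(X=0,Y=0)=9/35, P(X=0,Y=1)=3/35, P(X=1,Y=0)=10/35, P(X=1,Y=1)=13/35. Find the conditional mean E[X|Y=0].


P(Y=0) = 19/35
E[X|Y=0] = (0*9 + 1*10)/19 = 10/19

10/19


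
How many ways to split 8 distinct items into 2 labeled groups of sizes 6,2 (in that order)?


8! = 40320
Denominator: 6!=720 * 2!=2
Coefficient = 40320 / 1440 = 28

28


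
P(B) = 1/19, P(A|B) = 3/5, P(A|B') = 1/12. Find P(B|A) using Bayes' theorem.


P(A) = P(A|B)P(B) + P(A|B')P(B') = 3/5*1/19 + 1/12*18/19 = 21/190
P(B|A) = P(A|B)P(B)/P(A) = (3/95)/(21/190) = 2/7

2/7


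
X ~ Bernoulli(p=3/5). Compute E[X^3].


For Bernoulli: X in {0,1}
E[X^3] = 0^3*(1-3/5) + 1^3*3/5 = 3/5

3/5


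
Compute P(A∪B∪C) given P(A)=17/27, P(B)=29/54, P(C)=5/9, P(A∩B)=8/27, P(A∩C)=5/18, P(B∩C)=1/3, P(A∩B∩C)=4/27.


P(A∪B∪C) = P(A)+P(B)+P(C) - P(AB)-P(AC)-P(BC) + P(ABC)
= 17/27+29/54+5/9 - 8/27-5/18-1/3 + 4/27
= 26/27

26/27


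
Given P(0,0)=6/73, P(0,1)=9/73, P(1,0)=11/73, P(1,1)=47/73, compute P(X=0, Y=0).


Read from table: P(X=0, Y=0) = 6/73

6/73


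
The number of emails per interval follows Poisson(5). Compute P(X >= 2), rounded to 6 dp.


P(X>=2) = 1 - P(X<=1) = 1 - (e^(-5)*5^0/0! + e^(-5)*5^1/1!)
≈ 1 - (0.0067379470 + 0.0336897350)
= 1 - 0.0404276820 = 0.9595723180
≈ 0.959572

0.959572


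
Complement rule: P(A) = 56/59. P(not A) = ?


P(A') = 1 - P(A) = 1 - 56/59 = 3/59

3/59


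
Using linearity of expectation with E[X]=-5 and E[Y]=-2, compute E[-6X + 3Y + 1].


E[-6X + 3Y + 1] = -6*E[X] + 3*E[Y] + 1
= (-6)*(-5) + (3)*(-2) + (1)
= 30 - 6 + 1 = 25

25


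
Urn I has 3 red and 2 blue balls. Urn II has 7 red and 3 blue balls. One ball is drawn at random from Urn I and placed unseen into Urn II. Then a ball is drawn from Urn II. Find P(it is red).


P(transfer red) = 3/5; P(transfer blue) = 2/5
If red transferred: Urn II has 8 red of 11, so P(red|red moved) = 8/11
If blue transferred: Urn II has 7 red of 11, so P(red|blue moved) = 7/11
By total probability: P(red) = 3/5*8/11 + 2/5*7/11 = 38/55

38/55


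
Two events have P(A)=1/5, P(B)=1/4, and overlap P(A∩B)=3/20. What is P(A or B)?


P(A∪B) = P(A) + P(B) - P(A∩B)
= 1/5 + 1/4 - 3/20 = 3/10

3/10


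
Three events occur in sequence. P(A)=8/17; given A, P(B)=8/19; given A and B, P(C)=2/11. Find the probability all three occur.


P(A∩B∩C) = P(A) * P(B|A) * P(C|A∩B)
= 8/17 * 8/19 * 2/11
= 64/323 * 2/11 = 128/3553

128/3553


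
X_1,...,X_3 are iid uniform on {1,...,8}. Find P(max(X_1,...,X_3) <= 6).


P(max <= 6) = P(all X_i <= 6) = (P(X_1 <= 6))^3
= (6/8)^3 = (3/4)^3 = 27/64

27/64


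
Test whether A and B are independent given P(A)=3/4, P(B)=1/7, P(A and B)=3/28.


P(A)*P(B) = 3/4*1/7 = 3/28
P(A∩B) = 3/28, which equals P(A)P(B), so independent

Yes, A and B are independent


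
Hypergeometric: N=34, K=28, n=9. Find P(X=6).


P(X=6) = C(28,6)*C(6,3) / C(34,9)
= 376740*20 / 52451256
= 7534800/52451256 = 24150/168113

24150/168113


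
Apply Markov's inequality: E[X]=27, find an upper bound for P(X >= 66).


Markov: P(X >= a) <= E[X]/a
P(X >= 66) <= 27/66 = 9/22

9/22


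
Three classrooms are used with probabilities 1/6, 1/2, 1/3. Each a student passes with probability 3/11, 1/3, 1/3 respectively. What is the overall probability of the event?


P(A) = P(A|B1)P(B1) + P(A|B2)P(B2) + P(A|B3)P(B3)
= 3/11*1/6 + 1/3*1/2 + 1/3*1/3
= 1/22 + 1/6 + 1/9 = 32/99

32/99


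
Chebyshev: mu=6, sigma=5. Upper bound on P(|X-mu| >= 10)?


k = 10/5 = 2
Chebyshev: P(|X-mu| >= k*sigma) <= 1/k^2 = 1/2^2 = 1/4

1/4


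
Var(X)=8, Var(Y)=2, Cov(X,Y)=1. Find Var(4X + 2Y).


Var(4X + 2Y) = 4^2*Var(X) + 2^2*Var(Y) + 2*4*2*Cov(X,Y)
= 16*8 + 4*2 + 16*1
= 128 + 8 + 16 = 152

152


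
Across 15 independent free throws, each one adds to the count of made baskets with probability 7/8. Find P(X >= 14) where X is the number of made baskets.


P(X>=14) = P(X=14) + P(X=15)
= 10173346092735/35184372088832 + 4747561509943/35184372088832
= 7460453801339/17592186044416

7460453801339/17592186044416


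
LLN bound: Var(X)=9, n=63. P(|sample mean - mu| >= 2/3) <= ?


Var(Xbar) = Var(X)/n = 9/63
Chebyshev: P(|Xbar-mu| >= 2/3) <= Var(Xbar)/(2/3)^2 = (1/7)/(4/9) = 9/28

9/28


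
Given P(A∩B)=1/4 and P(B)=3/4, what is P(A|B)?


P(A|B) = P(A∩B)/P(B) = (27/108)/(81/108) = 27/81 = 1/3

1/3


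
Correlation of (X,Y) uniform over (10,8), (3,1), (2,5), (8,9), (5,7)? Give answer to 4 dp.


Cov(X,Y) = 6.4000, Var(X) = 9.0400, Var(Y) = 8.0000
rho = Cov/(sqrt(VarX)*sqrt(VarY)) = 0.7526

0.7526


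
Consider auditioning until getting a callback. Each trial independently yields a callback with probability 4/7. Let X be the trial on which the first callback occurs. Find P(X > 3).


P(X > 3) = P(first 3 trials all fail) = (1-p)^3 = (3/7)^3 = 27/343

27/343


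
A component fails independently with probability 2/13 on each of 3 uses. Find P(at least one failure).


P(at least one) = 1 - P(none)
P(none) = (1 - 2/13)^3 = (11/13)^3 = 1331/2197
P(at least one) = 1 - 1331/2197 = 866/2197

866/2197


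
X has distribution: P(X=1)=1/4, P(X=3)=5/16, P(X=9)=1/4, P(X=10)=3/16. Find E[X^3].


E[X^3] = sum(g(x)*P(x))
= 1*1/4 + 27*5/16 + 729*1/4 + 1000*3/16
= 6055/16

6055/16


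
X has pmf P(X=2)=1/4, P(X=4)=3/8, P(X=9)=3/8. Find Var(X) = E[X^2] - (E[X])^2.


E[X] = 43/8, E[X^2] = 299/8
Var(X) = E[X^2] - (E[X])^2 = 299/8 - (43/8)^2 = 543/64

543/64


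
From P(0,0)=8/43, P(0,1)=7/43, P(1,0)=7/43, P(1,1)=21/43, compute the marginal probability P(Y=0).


P(Y=0) = P(0,0)+P(1,0) = 8/43 + 7/43 = 15/43

15/43


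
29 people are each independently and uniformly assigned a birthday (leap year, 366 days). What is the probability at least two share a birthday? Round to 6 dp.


P(all different) = prod((366-i)/366 for i=0..28) = 0.320056
P(at least one match) = 1 - 0.320056 = 0.679944

0.679944


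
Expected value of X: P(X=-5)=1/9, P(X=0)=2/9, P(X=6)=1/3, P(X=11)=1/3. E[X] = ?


E[X] = sum(x * P(x))
= -5*1/9 + 0*2/9 + 6*1/3 + 11*1/3
= 46/9

46/9


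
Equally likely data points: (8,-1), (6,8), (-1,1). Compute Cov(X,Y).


E[X]=13/3, E[Y]=8/3, E[XY]=13
Cov(X,Y) = E[XY] - E[X]E[Y] = 13 - 13/3*8/3 = 13/9

13/9


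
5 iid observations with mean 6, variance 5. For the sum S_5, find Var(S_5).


By independence, Var(S_n) = n*Var(X_1) = 5*5 = 25

25


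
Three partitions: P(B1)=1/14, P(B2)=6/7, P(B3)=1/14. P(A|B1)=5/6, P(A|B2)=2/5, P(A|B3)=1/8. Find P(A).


P(A) = P(A|B1)P(B1) + P(A|B2)P(B2) + P(A|B3)P(B3)
= 5/6*1/14 + 2/5*6/7 + 1/8*1/14
= 5/84 + 12/35 + 1/112 = 691/1680

691/1680


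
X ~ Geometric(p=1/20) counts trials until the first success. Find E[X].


For geometric (trials until first success), E[X] = 1/p = 1/(1/20) = 20

20


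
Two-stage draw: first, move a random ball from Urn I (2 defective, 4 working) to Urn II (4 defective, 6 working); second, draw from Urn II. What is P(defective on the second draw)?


P(transfer defective) = 2/6 = 1/3; P(transfer working) = 2/3
If defective transferred: Urn II has 5 defective of 11, so P(defective|defective moved) = 5/11
If working transferred: Urn II has 4 defective of 11, so P(defective|working moved) = 4/11
By total probability: P(defective) = 1/3*5/11 + 2/3*4/11 = 13/33

13/33


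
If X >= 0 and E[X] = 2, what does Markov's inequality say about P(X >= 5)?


Markov: P(X >= a) <= E[X]/a
P(X >= 5) <= 2/5

2/5


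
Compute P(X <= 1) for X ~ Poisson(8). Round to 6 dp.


P(X<=1) = e^(-8)*8^0/0! + e^(-8)*8^1/1!
≈ 0.0003354626 + 0.0026837010
= 0.0030191636
≈ 0.003019

0.003019


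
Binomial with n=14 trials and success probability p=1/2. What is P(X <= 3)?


P(X<=3) = P(X=0) + P(X=1) + P(X=2) + P(X=3)
= 1/16384 + 7/8192 + 91/16384 + 91/4096
= 235/8192

235/8192


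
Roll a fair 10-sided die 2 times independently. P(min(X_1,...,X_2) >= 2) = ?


P(min >= 2) = P(all X_i >= 2) = (P(X_1 >= 2))^2
= (9/10)^2 = 81/100

81/100


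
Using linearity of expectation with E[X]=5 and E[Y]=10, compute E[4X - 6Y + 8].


E[4X - 6Y + 8] = 4*E[X] - 6*E[Y] + 8
= (4)*(5) + (-6)*(10) + (8)
= 20 - 60 + 8 = -32

-32


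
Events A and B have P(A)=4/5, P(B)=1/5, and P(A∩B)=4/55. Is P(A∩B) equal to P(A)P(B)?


P(A)*P(B) = 4/5*1/5 = 4/25
P(A∩B) = 4/55 != 4/25, so not independent

No, A and B are not independent


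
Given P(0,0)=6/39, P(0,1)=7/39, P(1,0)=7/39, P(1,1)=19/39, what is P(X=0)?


P(X=0) = P(0,0)+P(0,1) = 6/39 + 7/39 = 13/39 = 1/3

1/3


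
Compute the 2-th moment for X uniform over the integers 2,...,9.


E[X^2] = (1/8) * sum(x^2 for x=2..9)
= 284/8 = 71/2

71/2


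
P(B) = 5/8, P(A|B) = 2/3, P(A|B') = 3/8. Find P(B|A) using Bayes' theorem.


P(A) = P(A|B)P(B) + P(A|B')P(B') = 2/3*5/8 + 3/8*3/8 = 107/192
P(B|A) = P(A|B)P(B)/P(A) = (5/12)/(107/192) = 80/107

80/107


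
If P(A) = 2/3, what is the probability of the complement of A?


P(A') = 1 - P(A) = 1 - 2/3 = 1/3

1/3


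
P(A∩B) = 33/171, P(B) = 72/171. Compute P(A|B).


P(A|B) = P(A∩B)/P(B) = (33/171)/(72/171) = 33/72 = 11/24

11/24


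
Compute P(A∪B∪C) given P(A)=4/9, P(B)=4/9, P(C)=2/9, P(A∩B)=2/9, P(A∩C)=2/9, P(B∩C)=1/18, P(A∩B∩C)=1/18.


P(A∪B∪C) = P(A)+P(B)+P(C) - P(AB)-P(AC)-P(BC) + P(ABC)
= 4/9+4/9+2/9 - 2/9-2/9-1/18 + 1/18
= 2/3

2/3


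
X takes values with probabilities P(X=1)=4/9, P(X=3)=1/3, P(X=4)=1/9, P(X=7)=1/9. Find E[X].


E[X] = sum(x * P(x))
= 1*4/9 + 3*1/3 + 4*1/9 + 7*1/9
= 8/3

8/3


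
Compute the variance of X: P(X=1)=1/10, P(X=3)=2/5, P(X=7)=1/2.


E[X] = 24/5, E[X^2] = 141/5
Var(X) = E[X^2] - (E[X])^2 = 141/5 - (24/5)^2 = 129/25

129/25


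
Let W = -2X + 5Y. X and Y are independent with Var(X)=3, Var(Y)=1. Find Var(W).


Independence => Cov(X,Y)=0
Var(-2X + 5Y) = (-2)^2*Var(X) + 5^2*Var(Y)
= 4*3 + 25*1 = 37

37


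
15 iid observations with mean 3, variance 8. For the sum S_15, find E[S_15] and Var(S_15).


E[S_n] = n*mu = 15*3 = 45
Var(S_n) = n*sigma^2 = 15*8 = 120

E[S_15]=45, Var(S_15)=120


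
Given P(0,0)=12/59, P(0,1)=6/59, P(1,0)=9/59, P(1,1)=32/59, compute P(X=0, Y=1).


Read from table: P(X=0, Y=1) = 6/59

6/59


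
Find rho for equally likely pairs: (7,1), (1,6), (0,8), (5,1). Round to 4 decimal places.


Cov(X,Y) = -8.5000, Var(X) = 8.1875, Var(Y) = 9.5000
rho = Cov/(sqrt(VarX)*sqrt(VarY)) = -0.9638

-0.9638


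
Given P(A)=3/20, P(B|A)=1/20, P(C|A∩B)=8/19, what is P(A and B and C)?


P(A∩B∩C) = P(A) * P(B|A) * P(C|A∩B)
= 3/20 * 1/20 * 8/19
= 3/400 * 8/19 = 3/950

3/950


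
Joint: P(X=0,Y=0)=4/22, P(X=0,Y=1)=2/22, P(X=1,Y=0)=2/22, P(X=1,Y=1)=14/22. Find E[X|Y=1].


P(Y=1) = 16/22
E[X|Y=1] = (0*2 + 1*14)/16 = 14/16 = 7/8

7/8


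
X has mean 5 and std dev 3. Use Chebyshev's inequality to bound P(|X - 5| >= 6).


k = 6/3 = 2
Chebyshev: P(|X-mu| >= k*sigma) <= 1/k^2 = 1/2^2 = 1/4

1/4


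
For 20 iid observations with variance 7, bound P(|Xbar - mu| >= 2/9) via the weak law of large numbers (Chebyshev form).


Var(Xbar) = Var(X)/n = 7/20
Chebyshev: P(|Xbar-mu| >= 2/9) <= Var(Xbar)/(2/9)^2 = (7/20)/(4/81) = 567/80
Bound exceeds 1, so trivial bound: 1

1


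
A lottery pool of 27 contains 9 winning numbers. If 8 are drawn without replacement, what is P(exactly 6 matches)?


P(X=6) = C(9,6)*C(18,2) / C(27,8)
= 84*153 / 2220075
= 12852/2220075 = 476/82225

476/82225


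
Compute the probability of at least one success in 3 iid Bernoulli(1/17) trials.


P(at least one) = 1 - P(none)
P(none) = (1 - 1/17)^3 = (16/17)^3 = 4096/4913
P(at least one) = 1 - 4096/4913 = 817/4913

817/4913


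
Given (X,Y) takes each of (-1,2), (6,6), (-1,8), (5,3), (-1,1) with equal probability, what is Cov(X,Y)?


E[X]=8/5, E[Y]=4, E[XY]=8
Cov(X,Y) = E[XY] - E[X]E[Y] = 8 - 8/5*4 = 8/5

8/5


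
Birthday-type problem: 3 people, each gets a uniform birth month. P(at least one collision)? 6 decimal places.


P(all different) = prod((12-i)/12 for i=0..2) = 0.763889
P(at least one match) = 1 - 0.763889 = 0.236111

0.236111


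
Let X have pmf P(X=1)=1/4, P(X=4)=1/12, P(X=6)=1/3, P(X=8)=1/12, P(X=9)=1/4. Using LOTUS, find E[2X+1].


E[2X+1] = sum(g(x)*P(x))
= 3*1/4 + 9*1/12 + 13*1/3 + 17*1/12 + 19*1/4
= 12

12


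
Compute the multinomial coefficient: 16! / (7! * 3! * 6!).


16! = 20922789888000
Denominator: 7!=5040 * 3!=6 * 6!=720
Coefficient = 20922789888000 / 21772800 = 960960

960960


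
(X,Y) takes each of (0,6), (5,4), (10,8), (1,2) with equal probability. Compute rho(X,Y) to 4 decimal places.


Cov(X,Y) = 5.5000, Var(X) = 15.5000, Var(Y) = 5.0000
rho = Cov/(sqrt(VarX)*sqrt(VarY)) = 0.6248

0.6248


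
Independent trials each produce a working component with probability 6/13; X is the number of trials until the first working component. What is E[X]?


For geometric (trials until first success), E[X] = 1/p = 1/(6/13) = 13/6

13/6


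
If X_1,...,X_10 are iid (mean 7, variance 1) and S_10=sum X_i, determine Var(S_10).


By independence, Var(S_n) = n*Var(X_1) = 10*1 = 10

10
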